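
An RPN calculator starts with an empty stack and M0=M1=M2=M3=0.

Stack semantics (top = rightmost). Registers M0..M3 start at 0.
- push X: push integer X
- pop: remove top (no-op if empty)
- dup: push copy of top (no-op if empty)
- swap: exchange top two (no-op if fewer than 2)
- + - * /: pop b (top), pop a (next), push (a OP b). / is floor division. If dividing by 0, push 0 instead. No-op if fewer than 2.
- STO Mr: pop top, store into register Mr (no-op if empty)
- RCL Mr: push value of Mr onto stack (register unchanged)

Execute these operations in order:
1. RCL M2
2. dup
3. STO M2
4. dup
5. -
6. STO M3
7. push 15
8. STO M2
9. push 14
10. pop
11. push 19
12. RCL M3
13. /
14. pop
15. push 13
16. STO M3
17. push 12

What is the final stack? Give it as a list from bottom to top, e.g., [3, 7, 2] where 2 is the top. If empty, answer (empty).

Answer: [12]

Derivation:
After op 1 (RCL M2): stack=[0] mem=[0,0,0,0]
After op 2 (dup): stack=[0,0] mem=[0,0,0,0]
After op 3 (STO M2): stack=[0] mem=[0,0,0,0]
After op 4 (dup): stack=[0,0] mem=[0,0,0,0]
After op 5 (-): stack=[0] mem=[0,0,0,0]
After op 6 (STO M3): stack=[empty] mem=[0,0,0,0]
After op 7 (push 15): stack=[15] mem=[0,0,0,0]
After op 8 (STO M2): stack=[empty] mem=[0,0,15,0]
After op 9 (push 14): stack=[14] mem=[0,0,15,0]
After op 10 (pop): stack=[empty] mem=[0,0,15,0]
After op 11 (push 19): stack=[19] mem=[0,0,15,0]
After op 12 (RCL M3): stack=[19,0] mem=[0,0,15,0]
After op 13 (/): stack=[0] mem=[0,0,15,0]
After op 14 (pop): stack=[empty] mem=[0,0,15,0]
After op 15 (push 13): stack=[13] mem=[0,0,15,0]
After op 16 (STO M3): stack=[empty] mem=[0,0,15,13]
After op 17 (push 12): stack=[12] mem=[0,0,15,13]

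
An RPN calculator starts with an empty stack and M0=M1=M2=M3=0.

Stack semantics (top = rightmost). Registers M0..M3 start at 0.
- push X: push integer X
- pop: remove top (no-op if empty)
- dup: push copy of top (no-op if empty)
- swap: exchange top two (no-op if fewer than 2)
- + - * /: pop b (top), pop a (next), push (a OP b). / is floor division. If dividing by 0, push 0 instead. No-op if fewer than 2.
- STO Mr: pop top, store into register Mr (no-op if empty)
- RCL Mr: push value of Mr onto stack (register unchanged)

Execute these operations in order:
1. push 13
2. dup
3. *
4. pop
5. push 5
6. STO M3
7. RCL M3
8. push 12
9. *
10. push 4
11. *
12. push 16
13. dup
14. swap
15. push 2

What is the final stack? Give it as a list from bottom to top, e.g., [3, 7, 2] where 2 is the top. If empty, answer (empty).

Answer: [240, 16, 16, 2]

Derivation:
After op 1 (push 13): stack=[13] mem=[0,0,0,0]
After op 2 (dup): stack=[13,13] mem=[0,0,0,0]
After op 3 (*): stack=[169] mem=[0,0,0,0]
After op 4 (pop): stack=[empty] mem=[0,0,0,0]
After op 5 (push 5): stack=[5] mem=[0,0,0,0]
After op 6 (STO M3): stack=[empty] mem=[0,0,0,5]
After op 7 (RCL M3): stack=[5] mem=[0,0,0,5]
After op 8 (push 12): stack=[5,12] mem=[0,0,0,5]
After op 9 (*): stack=[60] mem=[0,0,0,5]
After op 10 (push 4): stack=[60,4] mem=[0,0,0,5]
After op 11 (*): stack=[240] mem=[0,0,0,5]
After op 12 (push 16): stack=[240,16] mem=[0,0,0,5]
After op 13 (dup): stack=[240,16,16] mem=[0,0,0,5]
After op 14 (swap): stack=[240,16,16] mem=[0,0,0,5]
After op 15 (push 2): stack=[240,16,16,2] mem=[0,0,0,5]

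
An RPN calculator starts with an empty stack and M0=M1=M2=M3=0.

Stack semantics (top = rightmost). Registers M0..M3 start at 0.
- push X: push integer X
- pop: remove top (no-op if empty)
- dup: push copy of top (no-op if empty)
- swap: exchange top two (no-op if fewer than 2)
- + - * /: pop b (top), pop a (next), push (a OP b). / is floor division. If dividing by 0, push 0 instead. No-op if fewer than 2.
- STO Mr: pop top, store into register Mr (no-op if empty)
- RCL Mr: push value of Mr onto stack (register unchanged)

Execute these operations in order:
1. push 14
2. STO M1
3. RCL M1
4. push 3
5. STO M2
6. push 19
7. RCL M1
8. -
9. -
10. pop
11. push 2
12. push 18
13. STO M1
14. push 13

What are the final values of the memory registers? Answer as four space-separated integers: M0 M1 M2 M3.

After op 1 (push 14): stack=[14] mem=[0,0,0,0]
After op 2 (STO M1): stack=[empty] mem=[0,14,0,0]
After op 3 (RCL M1): stack=[14] mem=[0,14,0,0]
After op 4 (push 3): stack=[14,3] mem=[0,14,0,0]
After op 5 (STO M2): stack=[14] mem=[0,14,3,0]
After op 6 (push 19): stack=[14,19] mem=[0,14,3,0]
After op 7 (RCL M1): stack=[14,19,14] mem=[0,14,3,0]
After op 8 (-): stack=[14,5] mem=[0,14,3,0]
After op 9 (-): stack=[9] mem=[0,14,3,0]
After op 10 (pop): stack=[empty] mem=[0,14,3,0]
After op 11 (push 2): stack=[2] mem=[0,14,3,0]
After op 12 (push 18): stack=[2,18] mem=[0,14,3,0]
After op 13 (STO M1): stack=[2] mem=[0,18,3,0]
After op 14 (push 13): stack=[2,13] mem=[0,18,3,0]

Answer: 0 18 3 0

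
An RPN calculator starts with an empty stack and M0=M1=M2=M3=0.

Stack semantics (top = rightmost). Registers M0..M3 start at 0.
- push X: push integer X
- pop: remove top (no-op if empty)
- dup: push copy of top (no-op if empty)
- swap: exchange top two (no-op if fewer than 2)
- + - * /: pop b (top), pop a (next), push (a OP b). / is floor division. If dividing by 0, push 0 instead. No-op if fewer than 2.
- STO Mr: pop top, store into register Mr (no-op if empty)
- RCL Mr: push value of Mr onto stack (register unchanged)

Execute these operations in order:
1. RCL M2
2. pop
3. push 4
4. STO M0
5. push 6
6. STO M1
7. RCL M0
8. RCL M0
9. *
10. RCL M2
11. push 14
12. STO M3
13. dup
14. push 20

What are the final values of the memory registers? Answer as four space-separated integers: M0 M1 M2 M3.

Answer: 4 6 0 14

Derivation:
After op 1 (RCL M2): stack=[0] mem=[0,0,0,0]
After op 2 (pop): stack=[empty] mem=[0,0,0,0]
After op 3 (push 4): stack=[4] mem=[0,0,0,0]
After op 4 (STO M0): stack=[empty] mem=[4,0,0,0]
After op 5 (push 6): stack=[6] mem=[4,0,0,0]
After op 6 (STO M1): stack=[empty] mem=[4,6,0,0]
After op 7 (RCL M0): stack=[4] mem=[4,6,0,0]
After op 8 (RCL M0): stack=[4,4] mem=[4,6,0,0]
After op 9 (*): stack=[16] mem=[4,6,0,0]
After op 10 (RCL M2): stack=[16,0] mem=[4,6,0,0]
After op 11 (push 14): stack=[16,0,14] mem=[4,6,0,0]
After op 12 (STO M3): stack=[16,0] mem=[4,6,0,14]
After op 13 (dup): stack=[16,0,0] mem=[4,6,0,14]
After op 14 (push 20): stack=[16,0,0,20] mem=[4,6,0,14]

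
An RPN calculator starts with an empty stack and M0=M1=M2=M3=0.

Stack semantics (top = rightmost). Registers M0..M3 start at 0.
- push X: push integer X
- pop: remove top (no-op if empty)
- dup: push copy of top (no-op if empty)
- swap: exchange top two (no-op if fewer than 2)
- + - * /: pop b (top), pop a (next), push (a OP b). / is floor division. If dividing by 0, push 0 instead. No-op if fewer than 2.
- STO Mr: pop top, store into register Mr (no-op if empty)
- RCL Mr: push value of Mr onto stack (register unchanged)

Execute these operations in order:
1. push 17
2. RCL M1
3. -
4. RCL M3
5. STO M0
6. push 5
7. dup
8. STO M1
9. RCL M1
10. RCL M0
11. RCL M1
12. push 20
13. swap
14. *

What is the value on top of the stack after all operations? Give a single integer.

Answer: 100

Derivation:
After op 1 (push 17): stack=[17] mem=[0,0,0,0]
After op 2 (RCL M1): stack=[17,0] mem=[0,0,0,0]
After op 3 (-): stack=[17] mem=[0,0,0,0]
After op 4 (RCL M3): stack=[17,0] mem=[0,0,0,0]
After op 5 (STO M0): stack=[17] mem=[0,0,0,0]
After op 6 (push 5): stack=[17,5] mem=[0,0,0,0]
After op 7 (dup): stack=[17,5,5] mem=[0,0,0,0]
After op 8 (STO M1): stack=[17,5] mem=[0,5,0,0]
After op 9 (RCL M1): stack=[17,5,5] mem=[0,5,0,0]
After op 10 (RCL M0): stack=[17,5,5,0] mem=[0,5,0,0]
After op 11 (RCL M1): stack=[17,5,5,0,5] mem=[0,5,0,0]
After op 12 (push 20): stack=[17,5,5,0,5,20] mem=[0,5,0,0]
After op 13 (swap): stack=[17,5,5,0,20,5] mem=[0,5,0,0]
After op 14 (*): stack=[17,5,5,0,100] mem=[0,5,0,0]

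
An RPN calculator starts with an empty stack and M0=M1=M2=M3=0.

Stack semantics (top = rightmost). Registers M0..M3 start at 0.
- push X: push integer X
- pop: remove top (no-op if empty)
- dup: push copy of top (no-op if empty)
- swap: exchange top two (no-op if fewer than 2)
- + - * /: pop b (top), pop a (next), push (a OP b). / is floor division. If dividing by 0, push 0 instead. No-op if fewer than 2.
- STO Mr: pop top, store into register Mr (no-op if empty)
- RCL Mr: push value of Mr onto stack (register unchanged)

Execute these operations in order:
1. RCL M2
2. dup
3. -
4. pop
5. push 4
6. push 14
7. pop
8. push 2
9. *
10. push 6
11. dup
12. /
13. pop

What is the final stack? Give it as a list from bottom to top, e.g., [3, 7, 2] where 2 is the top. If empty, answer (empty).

Answer: [8]

Derivation:
After op 1 (RCL M2): stack=[0] mem=[0,0,0,0]
After op 2 (dup): stack=[0,0] mem=[0,0,0,0]
After op 3 (-): stack=[0] mem=[0,0,0,0]
After op 4 (pop): stack=[empty] mem=[0,0,0,0]
After op 5 (push 4): stack=[4] mem=[0,0,0,0]
After op 6 (push 14): stack=[4,14] mem=[0,0,0,0]
After op 7 (pop): stack=[4] mem=[0,0,0,0]
After op 8 (push 2): stack=[4,2] mem=[0,0,0,0]
After op 9 (*): stack=[8] mem=[0,0,0,0]
After op 10 (push 6): stack=[8,6] mem=[0,0,0,0]
After op 11 (dup): stack=[8,6,6] mem=[0,0,0,0]
After op 12 (/): stack=[8,1] mem=[0,0,0,0]
After op 13 (pop): stack=[8] mem=[0,0,0,0]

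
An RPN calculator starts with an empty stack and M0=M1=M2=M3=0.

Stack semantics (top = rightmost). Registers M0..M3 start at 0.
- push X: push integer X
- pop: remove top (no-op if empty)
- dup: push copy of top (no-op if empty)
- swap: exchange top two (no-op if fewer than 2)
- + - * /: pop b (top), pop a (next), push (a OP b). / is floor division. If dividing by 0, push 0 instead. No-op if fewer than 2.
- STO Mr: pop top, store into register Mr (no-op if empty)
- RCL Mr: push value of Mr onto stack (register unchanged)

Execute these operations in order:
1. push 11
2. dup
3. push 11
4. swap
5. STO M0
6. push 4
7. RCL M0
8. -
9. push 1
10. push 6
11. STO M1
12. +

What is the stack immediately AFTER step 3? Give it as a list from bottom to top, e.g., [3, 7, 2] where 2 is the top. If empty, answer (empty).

After op 1 (push 11): stack=[11] mem=[0,0,0,0]
After op 2 (dup): stack=[11,11] mem=[0,0,0,0]
After op 3 (push 11): stack=[11,11,11] mem=[0,0,0,0]

[11, 11, 11]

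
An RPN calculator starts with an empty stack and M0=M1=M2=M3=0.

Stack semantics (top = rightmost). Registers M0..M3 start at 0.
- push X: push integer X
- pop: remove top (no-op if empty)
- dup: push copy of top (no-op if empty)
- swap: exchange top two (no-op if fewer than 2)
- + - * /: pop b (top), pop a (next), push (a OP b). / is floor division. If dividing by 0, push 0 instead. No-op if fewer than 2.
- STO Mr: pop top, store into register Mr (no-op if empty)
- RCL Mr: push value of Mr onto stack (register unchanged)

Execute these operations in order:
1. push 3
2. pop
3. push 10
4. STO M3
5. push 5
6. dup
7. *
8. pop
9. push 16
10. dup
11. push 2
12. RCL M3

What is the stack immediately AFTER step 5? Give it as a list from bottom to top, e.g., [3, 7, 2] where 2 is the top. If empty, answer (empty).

After op 1 (push 3): stack=[3] mem=[0,0,0,0]
After op 2 (pop): stack=[empty] mem=[0,0,0,0]
After op 3 (push 10): stack=[10] mem=[0,0,0,0]
After op 4 (STO M3): stack=[empty] mem=[0,0,0,10]
After op 5 (push 5): stack=[5] mem=[0,0,0,10]

[5]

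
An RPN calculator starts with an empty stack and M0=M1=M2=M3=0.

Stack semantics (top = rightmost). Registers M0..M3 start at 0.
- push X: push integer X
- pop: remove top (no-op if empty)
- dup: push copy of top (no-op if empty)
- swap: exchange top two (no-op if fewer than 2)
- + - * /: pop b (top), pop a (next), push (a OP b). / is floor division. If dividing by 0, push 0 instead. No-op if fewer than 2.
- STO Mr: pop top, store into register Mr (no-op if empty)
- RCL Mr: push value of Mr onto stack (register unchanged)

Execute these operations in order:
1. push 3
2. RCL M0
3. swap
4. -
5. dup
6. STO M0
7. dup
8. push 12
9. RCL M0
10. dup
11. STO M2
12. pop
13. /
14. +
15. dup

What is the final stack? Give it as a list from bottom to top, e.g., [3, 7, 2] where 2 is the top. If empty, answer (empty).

Answer: [-4, -4]

Derivation:
After op 1 (push 3): stack=[3] mem=[0,0,0,0]
After op 2 (RCL M0): stack=[3,0] mem=[0,0,0,0]
After op 3 (swap): stack=[0,3] mem=[0,0,0,0]
After op 4 (-): stack=[-3] mem=[0,0,0,0]
After op 5 (dup): stack=[-3,-3] mem=[0,0,0,0]
After op 6 (STO M0): stack=[-3] mem=[-3,0,0,0]
After op 7 (dup): stack=[-3,-3] mem=[-3,0,0,0]
After op 8 (push 12): stack=[-3,-3,12] mem=[-3,0,0,0]
After op 9 (RCL M0): stack=[-3,-3,12,-3] mem=[-3,0,0,0]
After op 10 (dup): stack=[-3,-3,12,-3,-3] mem=[-3,0,0,0]
After op 11 (STO M2): stack=[-3,-3,12,-3] mem=[-3,0,-3,0]
After op 12 (pop): stack=[-3,-3,12] mem=[-3,0,-3,0]
After op 13 (/): stack=[-3,-1] mem=[-3,0,-3,0]
After op 14 (+): stack=[-4] mem=[-3,0,-3,0]
After op 15 (dup): stack=[-4,-4] mem=[-3,0,-3,0]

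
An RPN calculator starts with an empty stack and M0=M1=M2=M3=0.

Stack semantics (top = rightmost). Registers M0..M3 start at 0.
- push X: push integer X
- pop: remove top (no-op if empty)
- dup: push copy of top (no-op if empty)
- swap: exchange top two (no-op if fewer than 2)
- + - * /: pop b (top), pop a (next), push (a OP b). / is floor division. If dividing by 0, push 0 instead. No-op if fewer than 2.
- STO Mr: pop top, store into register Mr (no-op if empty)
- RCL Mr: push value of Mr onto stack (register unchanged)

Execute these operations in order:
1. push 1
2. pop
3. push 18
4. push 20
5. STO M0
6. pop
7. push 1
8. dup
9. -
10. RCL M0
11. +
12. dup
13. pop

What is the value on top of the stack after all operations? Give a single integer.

After op 1 (push 1): stack=[1] mem=[0,0,0,0]
After op 2 (pop): stack=[empty] mem=[0,0,0,0]
After op 3 (push 18): stack=[18] mem=[0,0,0,0]
After op 4 (push 20): stack=[18,20] mem=[0,0,0,0]
After op 5 (STO M0): stack=[18] mem=[20,0,0,0]
After op 6 (pop): stack=[empty] mem=[20,0,0,0]
After op 7 (push 1): stack=[1] mem=[20,0,0,0]
After op 8 (dup): stack=[1,1] mem=[20,0,0,0]
After op 9 (-): stack=[0] mem=[20,0,0,0]
After op 10 (RCL M0): stack=[0,20] mem=[20,0,0,0]
After op 11 (+): stack=[20] mem=[20,0,0,0]
After op 12 (dup): stack=[20,20] mem=[20,0,0,0]
After op 13 (pop): stack=[20] mem=[20,0,0,0]

Answer: 20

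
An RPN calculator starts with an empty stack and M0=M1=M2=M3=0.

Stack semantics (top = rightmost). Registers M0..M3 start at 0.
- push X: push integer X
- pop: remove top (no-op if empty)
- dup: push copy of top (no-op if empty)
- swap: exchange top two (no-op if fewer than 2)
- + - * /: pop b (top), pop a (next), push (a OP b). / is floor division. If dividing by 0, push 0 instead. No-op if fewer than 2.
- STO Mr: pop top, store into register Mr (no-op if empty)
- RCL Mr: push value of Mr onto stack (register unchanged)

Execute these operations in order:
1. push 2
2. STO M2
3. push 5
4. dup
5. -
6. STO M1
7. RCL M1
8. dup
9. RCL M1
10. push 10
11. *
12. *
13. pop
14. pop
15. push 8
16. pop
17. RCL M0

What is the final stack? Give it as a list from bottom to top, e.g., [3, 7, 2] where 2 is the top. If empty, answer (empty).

After op 1 (push 2): stack=[2] mem=[0,0,0,0]
After op 2 (STO M2): stack=[empty] mem=[0,0,2,0]
After op 3 (push 5): stack=[5] mem=[0,0,2,0]
After op 4 (dup): stack=[5,5] mem=[0,0,2,0]
After op 5 (-): stack=[0] mem=[0,0,2,0]
After op 6 (STO M1): stack=[empty] mem=[0,0,2,0]
After op 7 (RCL M1): stack=[0] mem=[0,0,2,0]
After op 8 (dup): stack=[0,0] mem=[0,0,2,0]
After op 9 (RCL M1): stack=[0,0,0] mem=[0,0,2,0]
After op 10 (push 10): stack=[0,0,0,10] mem=[0,0,2,0]
After op 11 (*): stack=[0,0,0] mem=[0,0,2,0]
After op 12 (*): stack=[0,0] mem=[0,0,2,0]
After op 13 (pop): stack=[0] mem=[0,0,2,0]
After op 14 (pop): stack=[empty] mem=[0,0,2,0]
After op 15 (push 8): stack=[8] mem=[0,0,2,0]
After op 16 (pop): stack=[empty] mem=[0,0,2,0]
After op 17 (RCL M0): stack=[0] mem=[0,0,2,0]

Answer: [0]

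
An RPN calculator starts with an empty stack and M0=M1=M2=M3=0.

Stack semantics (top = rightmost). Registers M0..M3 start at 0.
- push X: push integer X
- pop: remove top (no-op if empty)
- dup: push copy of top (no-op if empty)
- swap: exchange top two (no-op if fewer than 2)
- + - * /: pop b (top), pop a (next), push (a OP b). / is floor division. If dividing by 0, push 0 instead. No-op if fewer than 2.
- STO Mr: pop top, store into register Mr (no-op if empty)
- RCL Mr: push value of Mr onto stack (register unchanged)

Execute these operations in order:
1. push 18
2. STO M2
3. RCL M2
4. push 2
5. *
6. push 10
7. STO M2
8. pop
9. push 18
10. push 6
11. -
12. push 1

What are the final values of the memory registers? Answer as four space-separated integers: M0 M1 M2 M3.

After op 1 (push 18): stack=[18] mem=[0,0,0,0]
After op 2 (STO M2): stack=[empty] mem=[0,0,18,0]
After op 3 (RCL M2): stack=[18] mem=[0,0,18,0]
After op 4 (push 2): stack=[18,2] mem=[0,0,18,0]
After op 5 (*): stack=[36] mem=[0,0,18,0]
After op 6 (push 10): stack=[36,10] mem=[0,0,18,0]
After op 7 (STO M2): stack=[36] mem=[0,0,10,0]
After op 8 (pop): stack=[empty] mem=[0,0,10,0]
After op 9 (push 18): stack=[18] mem=[0,0,10,0]
After op 10 (push 6): stack=[18,6] mem=[0,0,10,0]
After op 11 (-): stack=[12] mem=[0,0,10,0]
After op 12 (push 1): stack=[12,1] mem=[0,0,10,0]

Answer: 0 0 10 0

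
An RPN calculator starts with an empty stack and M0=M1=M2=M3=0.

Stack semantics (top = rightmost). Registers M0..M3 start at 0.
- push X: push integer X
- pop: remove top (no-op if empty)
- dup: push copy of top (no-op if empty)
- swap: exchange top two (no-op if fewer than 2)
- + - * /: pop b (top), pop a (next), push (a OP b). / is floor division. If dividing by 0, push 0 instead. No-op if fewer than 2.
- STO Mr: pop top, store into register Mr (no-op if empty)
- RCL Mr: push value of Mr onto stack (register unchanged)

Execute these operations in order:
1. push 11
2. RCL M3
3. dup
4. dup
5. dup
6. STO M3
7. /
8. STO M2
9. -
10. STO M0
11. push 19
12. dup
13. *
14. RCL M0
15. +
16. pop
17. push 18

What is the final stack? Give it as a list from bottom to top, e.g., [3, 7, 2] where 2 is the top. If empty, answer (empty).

After op 1 (push 11): stack=[11] mem=[0,0,0,0]
After op 2 (RCL M3): stack=[11,0] mem=[0,0,0,0]
After op 3 (dup): stack=[11,0,0] mem=[0,0,0,0]
After op 4 (dup): stack=[11,0,0,0] mem=[0,0,0,0]
After op 5 (dup): stack=[11,0,0,0,0] mem=[0,0,0,0]
After op 6 (STO M3): stack=[11,0,0,0] mem=[0,0,0,0]
After op 7 (/): stack=[11,0,0] mem=[0,0,0,0]
After op 8 (STO M2): stack=[11,0] mem=[0,0,0,0]
After op 9 (-): stack=[11] mem=[0,0,0,0]
After op 10 (STO M0): stack=[empty] mem=[11,0,0,0]
After op 11 (push 19): stack=[19] mem=[11,0,0,0]
After op 12 (dup): stack=[19,19] mem=[11,0,0,0]
After op 13 (*): stack=[361] mem=[11,0,0,0]
After op 14 (RCL M0): stack=[361,11] mem=[11,0,0,0]
After op 15 (+): stack=[372] mem=[11,0,0,0]
After op 16 (pop): stack=[empty] mem=[11,0,0,0]
After op 17 (push 18): stack=[18] mem=[11,0,0,0]

Answer: [18]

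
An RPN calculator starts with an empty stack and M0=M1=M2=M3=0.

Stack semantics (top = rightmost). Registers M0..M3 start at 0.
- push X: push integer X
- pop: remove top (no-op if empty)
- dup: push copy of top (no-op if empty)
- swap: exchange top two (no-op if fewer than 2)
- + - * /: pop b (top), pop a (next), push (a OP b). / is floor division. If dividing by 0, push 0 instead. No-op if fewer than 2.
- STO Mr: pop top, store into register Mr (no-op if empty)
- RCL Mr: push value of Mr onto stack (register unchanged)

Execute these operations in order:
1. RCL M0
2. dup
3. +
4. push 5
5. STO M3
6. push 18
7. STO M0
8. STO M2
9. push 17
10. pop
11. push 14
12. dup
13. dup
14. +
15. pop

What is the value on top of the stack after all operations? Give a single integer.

After op 1 (RCL M0): stack=[0] mem=[0,0,0,0]
After op 2 (dup): stack=[0,0] mem=[0,0,0,0]
After op 3 (+): stack=[0] mem=[0,0,0,0]
After op 4 (push 5): stack=[0,5] mem=[0,0,0,0]
After op 5 (STO M3): stack=[0] mem=[0,0,0,5]
After op 6 (push 18): stack=[0,18] mem=[0,0,0,5]
After op 7 (STO M0): stack=[0] mem=[18,0,0,5]
After op 8 (STO M2): stack=[empty] mem=[18,0,0,5]
After op 9 (push 17): stack=[17] mem=[18,0,0,5]
After op 10 (pop): stack=[empty] mem=[18,0,0,5]
After op 11 (push 14): stack=[14] mem=[18,0,0,5]
After op 12 (dup): stack=[14,14] mem=[18,0,0,5]
After op 13 (dup): stack=[14,14,14] mem=[18,0,0,5]
After op 14 (+): stack=[14,28] mem=[18,0,0,5]
After op 15 (pop): stack=[14] mem=[18,0,0,5]

Answer: 14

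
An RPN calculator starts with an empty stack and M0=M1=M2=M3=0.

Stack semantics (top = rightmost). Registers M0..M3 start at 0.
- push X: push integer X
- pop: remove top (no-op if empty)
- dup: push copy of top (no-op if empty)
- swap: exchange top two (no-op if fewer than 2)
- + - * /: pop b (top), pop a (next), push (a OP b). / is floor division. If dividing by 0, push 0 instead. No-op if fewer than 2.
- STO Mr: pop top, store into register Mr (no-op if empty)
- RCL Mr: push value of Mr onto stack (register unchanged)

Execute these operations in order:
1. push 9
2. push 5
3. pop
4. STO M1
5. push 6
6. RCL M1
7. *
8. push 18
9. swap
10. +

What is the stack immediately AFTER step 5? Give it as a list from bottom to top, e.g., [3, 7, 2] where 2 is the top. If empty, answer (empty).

After op 1 (push 9): stack=[9] mem=[0,0,0,0]
After op 2 (push 5): stack=[9,5] mem=[0,0,0,0]
After op 3 (pop): stack=[9] mem=[0,0,0,0]
After op 4 (STO M1): stack=[empty] mem=[0,9,0,0]
After op 5 (push 6): stack=[6] mem=[0,9,0,0]

[6]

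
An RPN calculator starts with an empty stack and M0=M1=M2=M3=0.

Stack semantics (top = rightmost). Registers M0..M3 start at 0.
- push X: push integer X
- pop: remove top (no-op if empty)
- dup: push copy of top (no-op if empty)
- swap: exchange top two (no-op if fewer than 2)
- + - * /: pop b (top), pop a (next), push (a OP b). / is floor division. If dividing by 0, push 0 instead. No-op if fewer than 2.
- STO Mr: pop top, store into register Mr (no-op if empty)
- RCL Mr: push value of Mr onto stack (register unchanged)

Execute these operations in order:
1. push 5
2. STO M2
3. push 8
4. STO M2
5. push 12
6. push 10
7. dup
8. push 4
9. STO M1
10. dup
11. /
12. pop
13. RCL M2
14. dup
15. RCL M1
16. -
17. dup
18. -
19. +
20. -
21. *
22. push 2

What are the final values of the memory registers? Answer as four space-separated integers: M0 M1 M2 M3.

After op 1 (push 5): stack=[5] mem=[0,0,0,0]
After op 2 (STO M2): stack=[empty] mem=[0,0,5,0]
After op 3 (push 8): stack=[8] mem=[0,0,5,0]
After op 4 (STO M2): stack=[empty] mem=[0,0,8,0]
After op 5 (push 12): stack=[12] mem=[0,0,8,0]
After op 6 (push 10): stack=[12,10] mem=[0,0,8,0]
After op 7 (dup): stack=[12,10,10] mem=[0,0,8,0]
After op 8 (push 4): stack=[12,10,10,4] mem=[0,0,8,0]
After op 9 (STO M1): stack=[12,10,10] mem=[0,4,8,0]
After op 10 (dup): stack=[12,10,10,10] mem=[0,4,8,0]
After op 11 (/): stack=[12,10,1] mem=[0,4,8,0]
After op 12 (pop): stack=[12,10] mem=[0,4,8,0]
After op 13 (RCL M2): stack=[12,10,8] mem=[0,4,8,0]
After op 14 (dup): stack=[12,10,8,8] mem=[0,4,8,0]
After op 15 (RCL M1): stack=[12,10,8,8,4] mem=[0,4,8,0]
After op 16 (-): stack=[12,10,8,4] mem=[0,4,8,0]
After op 17 (dup): stack=[12,10,8,4,4] mem=[0,4,8,0]
After op 18 (-): stack=[12,10,8,0] mem=[0,4,8,0]
After op 19 (+): stack=[12,10,8] mem=[0,4,8,0]
After op 20 (-): stack=[12,2] mem=[0,4,8,0]
After op 21 (*): stack=[24] mem=[0,4,8,0]
After op 22 (push 2): stack=[24,2] mem=[0,4,8,0]

Answer: 0 4 8 0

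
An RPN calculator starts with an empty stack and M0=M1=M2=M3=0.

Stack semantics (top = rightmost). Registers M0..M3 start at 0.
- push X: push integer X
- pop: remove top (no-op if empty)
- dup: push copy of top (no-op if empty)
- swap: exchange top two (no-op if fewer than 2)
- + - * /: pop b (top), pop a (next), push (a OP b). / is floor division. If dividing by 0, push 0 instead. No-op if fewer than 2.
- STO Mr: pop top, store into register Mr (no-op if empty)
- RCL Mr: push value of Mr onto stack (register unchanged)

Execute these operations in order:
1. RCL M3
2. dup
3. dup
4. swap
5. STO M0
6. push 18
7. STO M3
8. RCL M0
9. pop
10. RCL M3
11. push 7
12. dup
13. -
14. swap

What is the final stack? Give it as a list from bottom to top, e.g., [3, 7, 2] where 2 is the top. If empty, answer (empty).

After op 1 (RCL M3): stack=[0] mem=[0,0,0,0]
After op 2 (dup): stack=[0,0] mem=[0,0,0,0]
After op 3 (dup): stack=[0,0,0] mem=[0,0,0,0]
After op 4 (swap): stack=[0,0,0] mem=[0,0,0,0]
After op 5 (STO M0): stack=[0,0] mem=[0,0,0,0]
After op 6 (push 18): stack=[0,0,18] mem=[0,0,0,0]
After op 7 (STO M3): stack=[0,0] mem=[0,0,0,18]
After op 8 (RCL M0): stack=[0,0,0] mem=[0,0,0,18]
After op 9 (pop): stack=[0,0] mem=[0,0,0,18]
After op 10 (RCL M3): stack=[0,0,18] mem=[0,0,0,18]
After op 11 (push 7): stack=[0,0,18,7] mem=[0,0,0,18]
After op 12 (dup): stack=[0,0,18,7,7] mem=[0,0,0,18]
After op 13 (-): stack=[0,0,18,0] mem=[0,0,0,18]
After op 14 (swap): stack=[0,0,0,18] mem=[0,0,0,18]

Answer: [0, 0, 0, 18]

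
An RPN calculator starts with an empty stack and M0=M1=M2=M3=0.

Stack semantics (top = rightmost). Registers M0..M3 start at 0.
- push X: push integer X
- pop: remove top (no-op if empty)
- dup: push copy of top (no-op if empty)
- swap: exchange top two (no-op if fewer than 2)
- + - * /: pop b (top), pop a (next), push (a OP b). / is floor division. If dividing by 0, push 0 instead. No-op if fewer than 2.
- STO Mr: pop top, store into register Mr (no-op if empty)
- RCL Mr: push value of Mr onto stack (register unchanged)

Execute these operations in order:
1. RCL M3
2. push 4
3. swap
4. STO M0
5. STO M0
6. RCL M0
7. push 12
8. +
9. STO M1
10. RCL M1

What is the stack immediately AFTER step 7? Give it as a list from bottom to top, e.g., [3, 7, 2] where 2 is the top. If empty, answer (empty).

After op 1 (RCL M3): stack=[0] mem=[0,0,0,0]
After op 2 (push 4): stack=[0,4] mem=[0,0,0,0]
After op 3 (swap): stack=[4,0] mem=[0,0,0,0]
After op 4 (STO M0): stack=[4] mem=[0,0,0,0]
After op 5 (STO M0): stack=[empty] mem=[4,0,0,0]
After op 6 (RCL M0): stack=[4] mem=[4,0,0,0]
After op 7 (push 12): stack=[4,12] mem=[4,0,0,0]

[4, 12]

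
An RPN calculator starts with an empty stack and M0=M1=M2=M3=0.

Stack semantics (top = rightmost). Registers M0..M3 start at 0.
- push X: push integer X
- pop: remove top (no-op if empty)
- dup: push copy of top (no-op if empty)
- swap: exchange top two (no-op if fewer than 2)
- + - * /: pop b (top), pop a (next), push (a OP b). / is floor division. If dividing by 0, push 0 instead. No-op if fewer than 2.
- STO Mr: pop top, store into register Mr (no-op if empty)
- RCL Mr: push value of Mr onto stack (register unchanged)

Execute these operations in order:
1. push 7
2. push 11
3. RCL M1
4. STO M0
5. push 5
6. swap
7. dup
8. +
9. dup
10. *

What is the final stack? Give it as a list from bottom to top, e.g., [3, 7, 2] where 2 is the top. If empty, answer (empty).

After op 1 (push 7): stack=[7] mem=[0,0,0,0]
After op 2 (push 11): stack=[7,11] mem=[0,0,0,0]
After op 3 (RCL M1): stack=[7,11,0] mem=[0,0,0,0]
After op 4 (STO M0): stack=[7,11] mem=[0,0,0,0]
After op 5 (push 5): stack=[7,11,5] mem=[0,0,0,0]
After op 6 (swap): stack=[7,5,11] mem=[0,0,0,0]
After op 7 (dup): stack=[7,5,11,11] mem=[0,0,0,0]
After op 8 (+): stack=[7,5,22] mem=[0,0,0,0]
After op 9 (dup): stack=[7,5,22,22] mem=[0,0,0,0]
After op 10 (*): stack=[7,5,484] mem=[0,0,0,0]

Answer: [7, 5, 484]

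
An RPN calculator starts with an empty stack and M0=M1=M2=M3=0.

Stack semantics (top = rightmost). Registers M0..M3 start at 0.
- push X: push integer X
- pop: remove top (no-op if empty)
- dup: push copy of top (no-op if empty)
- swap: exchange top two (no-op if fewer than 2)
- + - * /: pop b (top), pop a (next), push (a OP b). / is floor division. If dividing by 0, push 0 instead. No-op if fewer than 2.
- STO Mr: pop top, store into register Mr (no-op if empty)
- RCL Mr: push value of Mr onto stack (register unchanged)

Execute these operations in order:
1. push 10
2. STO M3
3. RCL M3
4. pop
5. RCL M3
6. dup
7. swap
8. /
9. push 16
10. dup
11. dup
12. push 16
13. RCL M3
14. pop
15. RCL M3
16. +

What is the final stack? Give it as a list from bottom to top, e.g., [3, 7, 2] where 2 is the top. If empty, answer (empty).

Answer: [1, 16, 16, 16, 26]

Derivation:
After op 1 (push 10): stack=[10] mem=[0,0,0,0]
After op 2 (STO M3): stack=[empty] mem=[0,0,0,10]
After op 3 (RCL M3): stack=[10] mem=[0,0,0,10]
After op 4 (pop): stack=[empty] mem=[0,0,0,10]
After op 5 (RCL M3): stack=[10] mem=[0,0,0,10]
After op 6 (dup): stack=[10,10] mem=[0,0,0,10]
After op 7 (swap): stack=[10,10] mem=[0,0,0,10]
After op 8 (/): stack=[1] mem=[0,0,0,10]
After op 9 (push 16): stack=[1,16] mem=[0,0,0,10]
After op 10 (dup): stack=[1,16,16] mem=[0,0,0,10]
After op 11 (dup): stack=[1,16,16,16] mem=[0,0,0,10]
After op 12 (push 16): stack=[1,16,16,16,16] mem=[0,0,0,10]
After op 13 (RCL M3): stack=[1,16,16,16,16,10] mem=[0,0,0,10]
After op 14 (pop): stack=[1,16,16,16,16] mem=[0,0,0,10]
After op 15 (RCL M3): stack=[1,16,16,16,16,10] mem=[0,0,0,10]
After op 16 (+): stack=[1,16,16,16,26] mem=[0,0,0,10]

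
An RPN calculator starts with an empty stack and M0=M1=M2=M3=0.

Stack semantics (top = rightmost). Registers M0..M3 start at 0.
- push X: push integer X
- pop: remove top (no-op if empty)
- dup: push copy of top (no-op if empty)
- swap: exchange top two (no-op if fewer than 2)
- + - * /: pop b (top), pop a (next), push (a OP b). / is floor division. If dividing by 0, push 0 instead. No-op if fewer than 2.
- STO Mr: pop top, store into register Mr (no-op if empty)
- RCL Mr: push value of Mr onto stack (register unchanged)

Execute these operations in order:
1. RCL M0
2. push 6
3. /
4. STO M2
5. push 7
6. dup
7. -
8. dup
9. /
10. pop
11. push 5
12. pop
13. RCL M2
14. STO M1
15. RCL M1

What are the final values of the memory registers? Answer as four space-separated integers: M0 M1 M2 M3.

After op 1 (RCL M0): stack=[0] mem=[0,0,0,0]
After op 2 (push 6): stack=[0,6] mem=[0,0,0,0]
After op 3 (/): stack=[0] mem=[0,0,0,0]
After op 4 (STO M2): stack=[empty] mem=[0,0,0,0]
After op 5 (push 7): stack=[7] mem=[0,0,0,0]
After op 6 (dup): stack=[7,7] mem=[0,0,0,0]
After op 7 (-): stack=[0] mem=[0,0,0,0]
After op 8 (dup): stack=[0,0] mem=[0,0,0,0]
After op 9 (/): stack=[0] mem=[0,0,0,0]
After op 10 (pop): stack=[empty] mem=[0,0,0,0]
After op 11 (push 5): stack=[5] mem=[0,0,0,0]
After op 12 (pop): stack=[empty] mem=[0,0,0,0]
After op 13 (RCL M2): stack=[0] mem=[0,0,0,0]
After op 14 (STO M1): stack=[empty] mem=[0,0,0,0]
After op 15 (RCL M1): stack=[0] mem=[0,0,0,0]

Answer: 0 0 0 0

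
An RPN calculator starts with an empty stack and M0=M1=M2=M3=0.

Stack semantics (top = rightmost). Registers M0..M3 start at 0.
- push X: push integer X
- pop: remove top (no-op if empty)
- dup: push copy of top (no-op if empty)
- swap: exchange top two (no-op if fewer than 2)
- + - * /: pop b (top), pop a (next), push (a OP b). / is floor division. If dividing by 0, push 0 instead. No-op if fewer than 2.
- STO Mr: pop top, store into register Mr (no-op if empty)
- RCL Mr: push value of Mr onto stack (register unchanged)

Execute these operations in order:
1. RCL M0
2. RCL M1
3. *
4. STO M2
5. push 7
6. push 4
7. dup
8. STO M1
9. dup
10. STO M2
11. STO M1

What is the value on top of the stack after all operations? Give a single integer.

After op 1 (RCL M0): stack=[0] mem=[0,0,0,0]
After op 2 (RCL M1): stack=[0,0] mem=[0,0,0,0]
After op 3 (*): stack=[0] mem=[0,0,0,0]
After op 4 (STO M2): stack=[empty] mem=[0,0,0,0]
After op 5 (push 7): stack=[7] mem=[0,0,0,0]
After op 6 (push 4): stack=[7,4] mem=[0,0,0,0]
After op 7 (dup): stack=[7,4,4] mem=[0,0,0,0]
After op 8 (STO M1): stack=[7,4] mem=[0,4,0,0]
After op 9 (dup): stack=[7,4,4] mem=[0,4,0,0]
After op 10 (STO M2): stack=[7,4] mem=[0,4,4,0]
After op 11 (STO M1): stack=[7] mem=[0,4,4,0]

Answer: 7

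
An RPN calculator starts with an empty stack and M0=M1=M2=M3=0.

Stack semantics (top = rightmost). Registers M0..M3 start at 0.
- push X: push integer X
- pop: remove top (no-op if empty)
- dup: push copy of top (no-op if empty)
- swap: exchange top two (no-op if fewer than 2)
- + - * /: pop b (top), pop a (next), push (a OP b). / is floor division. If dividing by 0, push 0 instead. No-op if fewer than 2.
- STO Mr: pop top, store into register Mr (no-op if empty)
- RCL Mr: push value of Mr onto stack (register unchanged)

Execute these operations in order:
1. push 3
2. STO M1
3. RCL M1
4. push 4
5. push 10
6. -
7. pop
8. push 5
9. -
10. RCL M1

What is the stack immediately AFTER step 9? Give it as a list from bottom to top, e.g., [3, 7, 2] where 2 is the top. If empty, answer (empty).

After op 1 (push 3): stack=[3] mem=[0,0,0,0]
After op 2 (STO M1): stack=[empty] mem=[0,3,0,0]
After op 3 (RCL M1): stack=[3] mem=[0,3,0,0]
After op 4 (push 4): stack=[3,4] mem=[0,3,0,0]
After op 5 (push 10): stack=[3,4,10] mem=[0,3,0,0]
After op 6 (-): stack=[3,-6] mem=[0,3,0,0]
After op 7 (pop): stack=[3] mem=[0,3,0,0]
After op 8 (push 5): stack=[3,5] mem=[0,3,0,0]
After op 9 (-): stack=[-2] mem=[0,3,0,0]

[-2]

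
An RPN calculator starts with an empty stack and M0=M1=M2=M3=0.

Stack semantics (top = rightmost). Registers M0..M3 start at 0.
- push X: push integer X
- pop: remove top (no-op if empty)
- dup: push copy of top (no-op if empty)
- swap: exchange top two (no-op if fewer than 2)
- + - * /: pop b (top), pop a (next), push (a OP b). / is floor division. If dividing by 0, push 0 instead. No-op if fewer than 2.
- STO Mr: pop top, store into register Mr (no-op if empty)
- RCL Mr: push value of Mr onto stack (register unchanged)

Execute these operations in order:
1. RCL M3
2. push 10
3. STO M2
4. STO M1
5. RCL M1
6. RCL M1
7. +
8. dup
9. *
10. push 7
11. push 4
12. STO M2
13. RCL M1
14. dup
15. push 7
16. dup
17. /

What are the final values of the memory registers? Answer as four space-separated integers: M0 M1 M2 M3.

Answer: 0 0 4 0

Derivation:
After op 1 (RCL M3): stack=[0] mem=[0,0,0,0]
After op 2 (push 10): stack=[0,10] mem=[0,0,0,0]
After op 3 (STO M2): stack=[0] mem=[0,0,10,0]
After op 4 (STO M1): stack=[empty] mem=[0,0,10,0]
After op 5 (RCL M1): stack=[0] mem=[0,0,10,0]
After op 6 (RCL M1): stack=[0,0] mem=[0,0,10,0]
After op 7 (+): stack=[0] mem=[0,0,10,0]
After op 8 (dup): stack=[0,0] mem=[0,0,10,0]
After op 9 (*): stack=[0] mem=[0,0,10,0]
After op 10 (push 7): stack=[0,7] mem=[0,0,10,0]
After op 11 (push 4): stack=[0,7,4] mem=[0,0,10,0]
After op 12 (STO M2): stack=[0,7] mem=[0,0,4,0]
After op 13 (RCL M1): stack=[0,7,0] mem=[0,0,4,0]
After op 14 (dup): stack=[0,7,0,0] mem=[0,0,4,0]
After op 15 (push 7): stack=[0,7,0,0,7] mem=[0,0,4,0]
After op 16 (dup): stack=[0,7,0,0,7,7] mem=[0,0,4,0]
After op 17 (/): stack=[0,7,0,0,1] mem=[0,0,4,0]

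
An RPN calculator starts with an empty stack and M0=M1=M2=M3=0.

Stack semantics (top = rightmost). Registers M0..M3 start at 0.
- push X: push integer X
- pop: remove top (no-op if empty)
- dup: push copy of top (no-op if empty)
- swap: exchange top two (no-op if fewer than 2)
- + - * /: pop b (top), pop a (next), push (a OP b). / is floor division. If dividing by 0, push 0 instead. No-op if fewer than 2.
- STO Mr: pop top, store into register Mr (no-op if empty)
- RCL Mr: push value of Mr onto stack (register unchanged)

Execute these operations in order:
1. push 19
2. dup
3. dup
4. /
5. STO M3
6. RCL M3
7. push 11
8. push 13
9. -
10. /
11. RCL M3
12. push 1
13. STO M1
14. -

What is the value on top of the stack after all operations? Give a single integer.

After op 1 (push 19): stack=[19] mem=[0,0,0,0]
After op 2 (dup): stack=[19,19] mem=[0,0,0,0]
After op 3 (dup): stack=[19,19,19] mem=[0,0,0,0]
After op 4 (/): stack=[19,1] mem=[0,0,0,0]
After op 5 (STO M3): stack=[19] mem=[0,0,0,1]
After op 6 (RCL M3): stack=[19,1] mem=[0,0,0,1]
After op 7 (push 11): stack=[19,1,11] mem=[0,0,0,1]
After op 8 (push 13): stack=[19,1,11,13] mem=[0,0,0,1]
After op 9 (-): stack=[19,1,-2] mem=[0,0,0,1]
After op 10 (/): stack=[19,-1] mem=[0,0,0,1]
After op 11 (RCL M3): stack=[19,-1,1] mem=[0,0,0,1]
After op 12 (push 1): stack=[19,-1,1,1] mem=[0,0,0,1]
After op 13 (STO M1): stack=[19,-1,1] mem=[0,1,0,1]
After op 14 (-): stack=[19,-2] mem=[0,1,0,1]

Answer: -2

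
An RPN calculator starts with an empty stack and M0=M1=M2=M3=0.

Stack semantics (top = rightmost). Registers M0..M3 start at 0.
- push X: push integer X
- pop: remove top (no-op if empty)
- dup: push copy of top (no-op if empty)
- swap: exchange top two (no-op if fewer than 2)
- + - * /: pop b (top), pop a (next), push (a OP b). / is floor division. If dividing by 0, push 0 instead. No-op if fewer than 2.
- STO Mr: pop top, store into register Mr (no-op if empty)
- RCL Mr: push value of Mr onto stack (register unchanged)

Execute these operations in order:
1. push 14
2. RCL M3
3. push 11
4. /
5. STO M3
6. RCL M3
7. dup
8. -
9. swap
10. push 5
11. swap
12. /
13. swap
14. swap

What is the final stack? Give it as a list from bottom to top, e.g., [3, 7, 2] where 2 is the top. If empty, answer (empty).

Answer: [0, 0]

Derivation:
After op 1 (push 14): stack=[14] mem=[0,0,0,0]
After op 2 (RCL M3): stack=[14,0] mem=[0,0,0,0]
After op 3 (push 11): stack=[14,0,11] mem=[0,0,0,0]
After op 4 (/): stack=[14,0] mem=[0,0,0,0]
After op 5 (STO M3): stack=[14] mem=[0,0,0,0]
After op 6 (RCL M3): stack=[14,0] mem=[0,0,0,0]
After op 7 (dup): stack=[14,0,0] mem=[0,0,0,0]
After op 8 (-): stack=[14,0] mem=[0,0,0,0]
After op 9 (swap): stack=[0,14] mem=[0,0,0,0]
After op 10 (push 5): stack=[0,14,5] mem=[0,0,0,0]
After op 11 (swap): stack=[0,5,14] mem=[0,0,0,0]
After op 12 (/): stack=[0,0] mem=[0,0,0,0]
After op 13 (swap): stack=[0,0] mem=[0,0,0,0]
After op 14 (swap): stack=[0,0] mem=[0,0,0,0]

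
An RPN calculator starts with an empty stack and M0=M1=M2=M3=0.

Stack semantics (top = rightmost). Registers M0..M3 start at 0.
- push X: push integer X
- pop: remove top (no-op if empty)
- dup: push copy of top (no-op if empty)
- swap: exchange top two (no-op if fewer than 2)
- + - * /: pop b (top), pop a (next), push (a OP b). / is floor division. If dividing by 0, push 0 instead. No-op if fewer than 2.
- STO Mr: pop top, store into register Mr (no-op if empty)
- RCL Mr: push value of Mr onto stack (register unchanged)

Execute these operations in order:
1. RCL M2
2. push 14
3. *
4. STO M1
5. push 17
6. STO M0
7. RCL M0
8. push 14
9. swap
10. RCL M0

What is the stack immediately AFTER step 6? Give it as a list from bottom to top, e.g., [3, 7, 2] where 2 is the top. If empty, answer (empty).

After op 1 (RCL M2): stack=[0] mem=[0,0,0,0]
After op 2 (push 14): stack=[0,14] mem=[0,0,0,0]
After op 3 (*): stack=[0] mem=[0,0,0,0]
After op 4 (STO M1): stack=[empty] mem=[0,0,0,0]
After op 5 (push 17): stack=[17] mem=[0,0,0,0]
After op 6 (STO M0): stack=[empty] mem=[17,0,0,0]

(empty)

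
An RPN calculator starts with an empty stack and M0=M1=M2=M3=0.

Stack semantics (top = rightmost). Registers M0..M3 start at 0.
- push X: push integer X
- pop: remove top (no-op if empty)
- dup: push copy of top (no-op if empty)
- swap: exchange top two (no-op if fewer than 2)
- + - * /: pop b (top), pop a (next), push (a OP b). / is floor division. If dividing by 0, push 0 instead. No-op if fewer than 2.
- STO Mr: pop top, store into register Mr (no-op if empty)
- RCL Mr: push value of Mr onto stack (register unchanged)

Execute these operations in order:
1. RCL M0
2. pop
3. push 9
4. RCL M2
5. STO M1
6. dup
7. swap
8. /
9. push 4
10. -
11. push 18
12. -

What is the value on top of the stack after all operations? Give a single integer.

After op 1 (RCL M0): stack=[0] mem=[0,0,0,0]
After op 2 (pop): stack=[empty] mem=[0,0,0,0]
After op 3 (push 9): stack=[9] mem=[0,0,0,0]
After op 4 (RCL M2): stack=[9,0] mem=[0,0,0,0]
After op 5 (STO M1): stack=[9] mem=[0,0,0,0]
After op 6 (dup): stack=[9,9] mem=[0,0,0,0]
After op 7 (swap): stack=[9,9] mem=[0,0,0,0]
After op 8 (/): stack=[1] mem=[0,0,0,0]
After op 9 (push 4): stack=[1,4] mem=[0,0,0,0]
After op 10 (-): stack=[-3] mem=[0,0,0,0]
After op 11 (push 18): stack=[-3,18] mem=[0,0,0,0]
After op 12 (-): stack=[-21] mem=[0,0,0,0]

Answer: -21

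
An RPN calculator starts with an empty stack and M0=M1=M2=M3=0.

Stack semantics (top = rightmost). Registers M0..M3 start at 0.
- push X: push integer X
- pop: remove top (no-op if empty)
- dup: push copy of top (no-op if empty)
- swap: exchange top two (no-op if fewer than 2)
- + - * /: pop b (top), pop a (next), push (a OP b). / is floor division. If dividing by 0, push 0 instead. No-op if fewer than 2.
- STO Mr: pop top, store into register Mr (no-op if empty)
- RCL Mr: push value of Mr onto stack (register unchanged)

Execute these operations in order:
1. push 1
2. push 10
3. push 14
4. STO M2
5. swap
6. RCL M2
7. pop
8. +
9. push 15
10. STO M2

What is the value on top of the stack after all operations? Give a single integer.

Answer: 11

Derivation:
After op 1 (push 1): stack=[1] mem=[0,0,0,0]
After op 2 (push 10): stack=[1,10] mem=[0,0,0,0]
After op 3 (push 14): stack=[1,10,14] mem=[0,0,0,0]
After op 4 (STO M2): stack=[1,10] mem=[0,0,14,0]
After op 5 (swap): stack=[10,1] mem=[0,0,14,0]
After op 6 (RCL M2): stack=[10,1,14] mem=[0,0,14,0]
After op 7 (pop): stack=[10,1] mem=[0,0,14,0]
After op 8 (+): stack=[11] mem=[0,0,14,0]
After op 9 (push 15): stack=[11,15] mem=[0,0,14,0]
After op 10 (STO M2): stack=[11] mem=[0,0,15,0]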